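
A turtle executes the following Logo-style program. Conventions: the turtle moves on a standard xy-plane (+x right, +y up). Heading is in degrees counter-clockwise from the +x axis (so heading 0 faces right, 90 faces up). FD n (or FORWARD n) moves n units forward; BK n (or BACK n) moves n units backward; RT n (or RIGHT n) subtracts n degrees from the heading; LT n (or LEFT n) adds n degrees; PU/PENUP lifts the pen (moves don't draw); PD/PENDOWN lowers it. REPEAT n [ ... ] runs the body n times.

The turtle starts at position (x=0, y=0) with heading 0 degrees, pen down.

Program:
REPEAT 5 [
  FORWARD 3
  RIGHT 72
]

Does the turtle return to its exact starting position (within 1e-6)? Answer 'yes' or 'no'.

Answer: yes

Derivation:
Executing turtle program step by step:
Start: pos=(0,0), heading=0, pen down
REPEAT 5 [
  -- iteration 1/5 --
  FD 3: (0,0) -> (3,0) [heading=0, draw]
  RT 72: heading 0 -> 288
  -- iteration 2/5 --
  FD 3: (3,0) -> (3.927,-2.853) [heading=288, draw]
  RT 72: heading 288 -> 216
  -- iteration 3/5 --
  FD 3: (3.927,-2.853) -> (1.5,-4.617) [heading=216, draw]
  RT 72: heading 216 -> 144
  -- iteration 4/5 --
  FD 3: (1.5,-4.617) -> (-0.927,-2.853) [heading=144, draw]
  RT 72: heading 144 -> 72
  -- iteration 5/5 --
  FD 3: (-0.927,-2.853) -> (0,0) [heading=72, draw]
  RT 72: heading 72 -> 0
]
Final: pos=(0,0), heading=0, 5 segment(s) drawn

Start position: (0, 0)
Final position: (0, 0)
Distance = 0; < 1e-6 -> CLOSED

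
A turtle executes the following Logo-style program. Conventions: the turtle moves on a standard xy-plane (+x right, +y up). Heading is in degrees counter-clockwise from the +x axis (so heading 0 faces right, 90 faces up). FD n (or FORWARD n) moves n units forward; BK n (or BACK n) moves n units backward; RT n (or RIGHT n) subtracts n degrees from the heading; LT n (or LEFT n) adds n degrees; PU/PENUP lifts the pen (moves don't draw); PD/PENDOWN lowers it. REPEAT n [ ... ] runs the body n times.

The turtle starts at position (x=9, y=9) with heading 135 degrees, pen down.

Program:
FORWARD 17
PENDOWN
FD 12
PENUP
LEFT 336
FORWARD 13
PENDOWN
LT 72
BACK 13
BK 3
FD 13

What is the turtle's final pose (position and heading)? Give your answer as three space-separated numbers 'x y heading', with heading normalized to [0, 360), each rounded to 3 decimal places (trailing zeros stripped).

Answer: -13.169 41.8 183

Derivation:
Executing turtle program step by step:
Start: pos=(9,9), heading=135, pen down
FD 17: (9,9) -> (-3.021,21.021) [heading=135, draw]
PD: pen down
FD 12: (-3.021,21.021) -> (-11.506,29.506) [heading=135, draw]
PU: pen up
LT 336: heading 135 -> 111
FD 13: (-11.506,29.506) -> (-16.165,41.643) [heading=111, move]
PD: pen down
LT 72: heading 111 -> 183
BK 13: (-16.165,41.643) -> (-3.183,42.323) [heading=183, draw]
BK 3: (-3.183,42.323) -> (-0.187,42.48) [heading=183, draw]
FD 13: (-0.187,42.48) -> (-13.169,41.8) [heading=183, draw]
Final: pos=(-13.169,41.8), heading=183, 5 segment(s) drawn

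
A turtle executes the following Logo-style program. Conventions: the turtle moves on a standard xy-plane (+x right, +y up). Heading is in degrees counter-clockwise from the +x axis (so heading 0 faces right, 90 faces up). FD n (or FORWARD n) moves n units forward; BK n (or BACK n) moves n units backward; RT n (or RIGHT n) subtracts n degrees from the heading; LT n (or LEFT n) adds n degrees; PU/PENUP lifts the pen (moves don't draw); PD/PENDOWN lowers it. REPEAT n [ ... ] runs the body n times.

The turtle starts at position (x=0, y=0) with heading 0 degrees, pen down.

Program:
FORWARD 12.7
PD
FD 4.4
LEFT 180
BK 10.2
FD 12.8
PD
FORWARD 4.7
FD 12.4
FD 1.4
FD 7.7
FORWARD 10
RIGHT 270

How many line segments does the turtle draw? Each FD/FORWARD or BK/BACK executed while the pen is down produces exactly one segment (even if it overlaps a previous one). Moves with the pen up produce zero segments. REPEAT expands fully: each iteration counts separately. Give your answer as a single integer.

Executing turtle program step by step:
Start: pos=(0,0), heading=0, pen down
FD 12.7: (0,0) -> (12.7,0) [heading=0, draw]
PD: pen down
FD 4.4: (12.7,0) -> (17.1,0) [heading=0, draw]
LT 180: heading 0 -> 180
BK 10.2: (17.1,0) -> (27.3,0) [heading=180, draw]
FD 12.8: (27.3,0) -> (14.5,0) [heading=180, draw]
PD: pen down
FD 4.7: (14.5,0) -> (9.8,0) [heading=180, draw]
FD 12.4: (9.8,0) -> (-2.6,0) [heading=180, draw]
FD 1.4: (-2.6,0) -> (-4,0) [heading=180, draw]
FD 7.7: (-4,0) -> (-11.7,0) [heading=180, draw]
FD 10: (-11.7,0) -> (-21.7,0) [heading=180, draw]
RT 270: heading 180 -> 270
Final: pos=(-21.7,0), heading=270, 9 segment(s) drawn
Segments drawn: 9

Answer: 9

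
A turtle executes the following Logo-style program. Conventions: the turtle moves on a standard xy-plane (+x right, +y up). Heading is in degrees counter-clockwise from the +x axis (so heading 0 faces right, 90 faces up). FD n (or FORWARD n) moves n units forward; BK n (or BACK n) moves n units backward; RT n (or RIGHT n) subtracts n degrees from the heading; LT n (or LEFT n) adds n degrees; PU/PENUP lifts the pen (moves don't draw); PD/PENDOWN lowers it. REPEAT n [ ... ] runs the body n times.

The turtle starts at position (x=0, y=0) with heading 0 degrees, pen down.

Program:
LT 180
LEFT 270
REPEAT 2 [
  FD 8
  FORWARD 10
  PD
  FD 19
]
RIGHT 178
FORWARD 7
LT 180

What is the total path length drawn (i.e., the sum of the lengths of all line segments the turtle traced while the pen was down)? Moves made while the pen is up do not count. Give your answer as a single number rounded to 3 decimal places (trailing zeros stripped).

Answer: 81

Derivation:
Executing turtle program step by step:
Start: pos=(0,0), heading=0, pen down
LT 180: heading 0 -> 180
LT 270: heading 180 -> 90
REPEAT 2 [
  -- iteration 1/2 --
  FD 8: (0,0) -> (0,8) [heading=90, draw]
  FD 10: (0,8) -> (0,18) [heading=90, draw]
  PD: pen down
  FD 19: (0,18) -> (0,37) [heading=90, draw]
  -- iteration 2/2 --
  FD 8: (0,37) -> (0,45) [heading=90, draw]
  FD 10: (0,45) -> (0,55) [heading=90, draw]
  PD: pen down
  FD 19: (0,55) -> (0,74) [heading=90, draw]
]
RT 178: heading 90 -> 272
FD 7: (0,74) -> (0.244,67.004) [heading=272, draw]
LT 180: heading 272 -> 92
Final: pos=(0.244,67.004), heading=92, 7 segment(s) drawn

Segment lengths:
  seg 1: (0,0) -> (0,8), length = 8
  seg 2: (0,8) -> (0,18), length = 10
  seg 3: (0,18) -> (0,37), length = 19
  seg 4: (0,37) -> (0,45), length = 8
  seg 5: (0,45) -> (0,55), length = 10
  seg 6: (0,55) -> (0,74), length = 19
  seg 7: (0,74) -> (0.244,67.004), length = 7
Total = 81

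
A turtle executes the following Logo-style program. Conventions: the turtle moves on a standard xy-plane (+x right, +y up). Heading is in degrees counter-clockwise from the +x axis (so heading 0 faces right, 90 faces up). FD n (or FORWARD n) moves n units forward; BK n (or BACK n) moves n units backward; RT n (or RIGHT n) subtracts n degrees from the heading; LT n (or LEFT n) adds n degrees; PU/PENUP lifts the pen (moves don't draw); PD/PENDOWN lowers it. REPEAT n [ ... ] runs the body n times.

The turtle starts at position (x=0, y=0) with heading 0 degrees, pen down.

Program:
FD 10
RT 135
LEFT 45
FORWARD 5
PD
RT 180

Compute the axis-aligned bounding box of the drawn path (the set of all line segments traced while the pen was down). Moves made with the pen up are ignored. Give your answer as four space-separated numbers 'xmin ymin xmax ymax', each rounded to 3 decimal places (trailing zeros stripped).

Answer: 0 -5 10 0

Derivation:
Executing turtle program step by step:
Start: pos=(0,0), heading=0, pen down
FD 10: (0,0) -> (10,0) [heading=0, draw]
RT 135: heading 0 -> 225
LT 45: heading 225 -> 270
FD 5: (10,0) -> (10,-5) [heading=270, draw]
PD: pen down
RT 180: heading 270 -> 90
Final: pos=(10,-5), heading=90, 2 segment(s) drawn

Segment endpoints: x in {0, 10}, y in {-5, 0}
xmin=0, ymin=-5, xmax=10, ymax=0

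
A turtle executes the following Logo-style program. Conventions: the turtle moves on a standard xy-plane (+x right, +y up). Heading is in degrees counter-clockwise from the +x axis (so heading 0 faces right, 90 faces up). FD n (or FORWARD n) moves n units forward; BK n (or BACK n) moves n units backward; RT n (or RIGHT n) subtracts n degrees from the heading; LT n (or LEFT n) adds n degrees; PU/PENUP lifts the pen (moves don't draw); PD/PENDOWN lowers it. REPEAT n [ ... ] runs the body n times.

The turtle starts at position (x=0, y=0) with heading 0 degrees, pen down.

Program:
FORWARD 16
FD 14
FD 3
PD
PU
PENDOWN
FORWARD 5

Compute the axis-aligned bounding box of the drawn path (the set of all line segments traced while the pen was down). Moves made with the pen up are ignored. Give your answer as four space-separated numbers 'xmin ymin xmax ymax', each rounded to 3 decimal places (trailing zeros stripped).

Executing turtle program step by step:
Start: pos=(0,0), heading=0, pen down
FD 16: (0,0) -> (16,0) [heading=0, draw]
FD 14: (16,0) -> (30,0) [heading=0, draw]
FD 3: (30,0) -> (33,0) [heading=0, draw]
PD: pen down
PU: pen up
PD: pen down
FD 5: (33,0) -> (38,0) [heading=0, draw]
Final: pos=(38,0), heading=0, 4 segment(s) drawn

Segment endpoints: x in {0, 16, 30, 33, 38}, y in {0}
xmin=0, ymin=0, xmax=38, ymax=0

Answer: 0 0 38 0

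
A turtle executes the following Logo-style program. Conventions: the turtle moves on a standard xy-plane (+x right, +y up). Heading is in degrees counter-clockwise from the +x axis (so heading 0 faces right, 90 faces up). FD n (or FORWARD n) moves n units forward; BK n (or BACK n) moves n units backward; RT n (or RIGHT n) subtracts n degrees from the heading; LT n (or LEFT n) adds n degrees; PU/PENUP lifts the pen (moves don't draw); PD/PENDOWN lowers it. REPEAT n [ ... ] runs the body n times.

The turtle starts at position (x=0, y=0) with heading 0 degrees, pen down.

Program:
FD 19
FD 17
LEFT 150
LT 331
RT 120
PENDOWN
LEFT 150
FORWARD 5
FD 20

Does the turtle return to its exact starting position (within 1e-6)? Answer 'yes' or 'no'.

Executing turtle program step by step:
Start: pos=(0,0), heading=0, pen down
FD 19: (0,0) -> (19,0) [heading=0, draw]
FD 17: (19,0) -> (36,0) [heading=0, draw]
LT 150: heading 0 -> 150
LT 331: heading 150 -> 121
RT 120: heading 121 -> 1
PD: pen down
LT 150: heading 1 -> 151
FD 5: (36,0) -> (31.627,2.424) [heading=151, draw]
FD 20: (31.627,2.424) -> (14.135,12.12) [heading=151, draw]
Final: pos=(14.135,12.12), heading=151, 4 segment(s) drawn

Start position: (0, 0)
Final position: (14.135, 12.12)
Distance = 18.619; >= 1e-6 -> NOT closed

Answer: no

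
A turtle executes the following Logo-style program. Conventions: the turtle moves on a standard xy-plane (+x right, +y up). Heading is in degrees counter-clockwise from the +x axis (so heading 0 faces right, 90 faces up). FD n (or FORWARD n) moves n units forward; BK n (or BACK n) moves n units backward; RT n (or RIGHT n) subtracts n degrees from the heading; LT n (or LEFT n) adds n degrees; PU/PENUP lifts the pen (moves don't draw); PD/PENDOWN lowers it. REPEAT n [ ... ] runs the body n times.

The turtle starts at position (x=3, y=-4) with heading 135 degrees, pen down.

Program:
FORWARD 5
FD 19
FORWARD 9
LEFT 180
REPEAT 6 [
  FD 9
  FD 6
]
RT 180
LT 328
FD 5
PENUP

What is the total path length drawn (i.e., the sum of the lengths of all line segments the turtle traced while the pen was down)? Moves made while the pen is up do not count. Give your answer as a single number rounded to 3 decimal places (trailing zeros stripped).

Answer: 128

Derivation:
Executing turtle program step by step:
Start: pos=(3,-4), heading=135, pen down
FD 5: (3,-4) -> (-0.536,-0.464) [heading=135, draw]
FD 19: (-0.536,-0.464) -> (-13.971,12.971) [heading=135, draw]
FD 9: (-13.971,12.971) -> (-20.335,19.335) [heading=135, draw]
LT 180: heading 135 -> 315
REPEAT 6 [
  -- iteration 1/6 --
  FD 9: (-20.335,19.335) -> (-13.971,12.971) [heading=315, draw]
  FD 6: (-13.971,12.971) -> (-9.728,8.728) [heading=315, draw]
  -- iteration 2/6 --
  FD 9: (-9.728,8.728) -> (-3.364,2.364) [heading=315, draw]
  FD 6: (-3.364,2.364) -> (0.879,-1.879) [heading=315, draw]
  -- iteration 3/6 --
  FD 9: (0.879,-1.879) -> (7.243,-8.243) [heading=315, draw]
  FD 6: (7.243,-8.243) -> (11.485,-12.485) [heading=315, draw]
  -- iteration 4/6 --
  FD 9: (11.485,-12.485) -> (17.849,-18.849) [heading=315, draw]
  FD 6: (17.849,-18.849) -> (22.092,-23.092) [heading=315, draw]
  -- iteration 5/6 --
  FD 9: (22.092,-23.092) -> (28.456,-29.456) [heading=315, draw]
  FD 6: (28.456,-29.456) -> (32.698,-33.698) [heading=315, draw]
  -- iteration 6/6 --
  FD 9: (32.698,-33.698) -> (39.062,-40.062) [heading=315, draw]
  FD 6: (39.062,-40.062) -> (43.305,-44.305) [heading=315, draw]
]
RT 180: heading 315 -> 135
LT 328: heading 135 -> 103
FD 5: (43.305,-44.305) -> (42.18,-39.433) [heading=103, draw]
PU: pen up
Final: pos=(42.18,-39.433), heading=103, 16 segment(s) drawn

Segment lengths:
  seg 1: (3,-4) -> (-0.536,-0.464), length = 5
  seg 2: (-0.536,-0.464) -> (-13.971,12.971), length = 19
  seg 3: (-13.971,12.971) -> (-20.335,19.335), length = 9
  seg 4: (-20.335,19.335) -> (-13.971,12.971), length = 9
  seg 5: (-13.971,12.971) -> (-9.728,8.728), length = 6
  seg 6: (-9.728,8.728) -> (-3.364,2.364), length = 9
  seg 7: (-3.364,2.364) -> (0.879,-1.879), length = 6
  seg 8: (0.879,-1.879) -> (7.243,-8.243), length = 9
  seg 9: (7.243,-8.243) -> (11.485,-12.485), length = 6
  seg 10: (11.485,-12.485) -> (17.849,-18.849), length = 9
  seg 11: (17.849,-18.849) -> (22.092,-23.092), length = 6
  seg 12: (22.092,-23.092) -> (28.456,-29.456), length = 9
  seg 13: (28.456,-29.456) -> (32.698,-33.698), length = 6
  seg 14: (32.698,-33.698) -> (39.062,-40.062), length = 9
  seg 15: (39.062,-40.062) -> (43.305,-44.305), length = 6
  seg 16: (43.305,-44.305) -> (42.18,-39.433), length = 5
Total = 128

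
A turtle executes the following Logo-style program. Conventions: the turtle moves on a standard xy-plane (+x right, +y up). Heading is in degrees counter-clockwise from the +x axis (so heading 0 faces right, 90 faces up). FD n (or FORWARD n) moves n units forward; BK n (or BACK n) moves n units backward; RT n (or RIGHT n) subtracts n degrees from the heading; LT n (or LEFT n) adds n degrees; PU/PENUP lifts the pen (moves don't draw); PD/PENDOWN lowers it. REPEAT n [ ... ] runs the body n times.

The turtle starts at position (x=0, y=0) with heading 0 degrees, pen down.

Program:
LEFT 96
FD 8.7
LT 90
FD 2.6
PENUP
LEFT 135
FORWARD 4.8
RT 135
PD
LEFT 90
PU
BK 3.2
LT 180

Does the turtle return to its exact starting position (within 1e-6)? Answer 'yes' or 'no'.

Executing turtle program step by step:
Start: pos=(0,0), heading=0, pen down
LT 96: heading 0 -> 96
FD 8.7: (0,0) -> (-0.909,8.652) [heading=96, draw]
LT 90: heading 96 -> 186
FD 2.6: (-0.909,8.652) -> (-3.495,8.381) [heading=186, draw]
PU: pen up
LT 135: heading 186 -> 321
FD 4.8: (-3.495,8.381) -> (0.235,5.36) [heading=321, move]
RT 135: heading 321 -> 186
PD: pen down
LT 90: heading 186 -> 276
PU: pen up
BK 3.2: (0.235,5.36) -> (-0.099,8.542) [heading=276, move]
LT 180: heading 276 -> 96
Final: pos=(-0.099,8.542), heading=96, 2 segment(s) drawn

Start position: (0, 0)
Final position: (-0.099, 8.542)
Distance = 8.543; >= 1e-6 -> NOT closed

Answer: no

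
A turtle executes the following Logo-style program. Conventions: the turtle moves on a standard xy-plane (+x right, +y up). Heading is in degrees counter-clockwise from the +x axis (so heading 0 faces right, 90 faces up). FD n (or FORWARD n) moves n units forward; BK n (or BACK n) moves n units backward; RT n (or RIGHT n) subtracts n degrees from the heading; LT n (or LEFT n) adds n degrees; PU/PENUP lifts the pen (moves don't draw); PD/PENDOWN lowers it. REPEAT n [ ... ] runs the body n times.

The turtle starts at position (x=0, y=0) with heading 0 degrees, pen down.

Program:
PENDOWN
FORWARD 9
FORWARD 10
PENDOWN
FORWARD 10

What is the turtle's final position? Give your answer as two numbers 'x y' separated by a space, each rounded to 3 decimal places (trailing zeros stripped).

Executing turtle program step by step:
Start: pos=(0,0), heading=0, pen down
PD: pen down
FD 9: (0,0) -> (9,0) [heading=0, draw]
FD 10: (9,0) -> (19,0) [heading=0, draw]
PD: pen down
FD 10: (19,0) -> (29,0) [heading=0, draw]
Final: pos=(29,0), heading=0, 3 segment(s) drawn

Answer: 29 0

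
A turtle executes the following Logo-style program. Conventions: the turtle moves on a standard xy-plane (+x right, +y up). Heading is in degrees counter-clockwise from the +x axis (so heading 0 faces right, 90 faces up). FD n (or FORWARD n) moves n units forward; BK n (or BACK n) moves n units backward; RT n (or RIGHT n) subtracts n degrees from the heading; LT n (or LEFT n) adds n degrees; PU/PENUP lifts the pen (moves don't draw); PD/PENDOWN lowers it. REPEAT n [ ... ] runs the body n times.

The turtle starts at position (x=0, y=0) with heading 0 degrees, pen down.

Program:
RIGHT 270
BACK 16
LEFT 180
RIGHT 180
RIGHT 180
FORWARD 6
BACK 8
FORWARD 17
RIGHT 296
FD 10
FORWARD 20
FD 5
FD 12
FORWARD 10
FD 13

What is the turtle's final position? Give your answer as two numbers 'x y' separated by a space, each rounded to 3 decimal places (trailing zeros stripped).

Answer: 62.916 -61.686

Derivation:
Executing turtle program step by step:
Start: pos=(0,0), heading=0, pen down
RT 270: heading 0 -> 90
BK 16: (0,0) -> (0,-16) [heading=90, draw]
LT 180: heading 90 -> 270
RT 180: heading 270 -> 90
RT 180: heading 90 -> 270
FD 6: (0,-16) -> (0,-22) [heading=270, draw]
BK 8: (0,-22) -> (0,-14) [heading=270, draw]
FD 17: (0,-14) -> (0,-31) [heading=270, draw]
RT 296: heading 270 -> 334
FD 10: (0,-31) -> (8.988,-35.384) [heading=334, draw]
FD 20: (8.988,-35.384) -> (26.964,-44.151) [heading=334, draw]
FD 5: (26.964,-44.151) -> (31.458,-46.343) [heading=334, draw]
FD 12: (31.458,-46.343) -> (42.243,-51.603) [heading=334, draw]
FD 10: (42.243,-51.603) -> (51.231,-55.987) [heading=334, draw]
FD 13: (51.231,-55.987) -> (62.916,-61.686) [heading=334, draw]
Final: pos=(62.916,-61.686), heading=334, 10 segment(s) drawn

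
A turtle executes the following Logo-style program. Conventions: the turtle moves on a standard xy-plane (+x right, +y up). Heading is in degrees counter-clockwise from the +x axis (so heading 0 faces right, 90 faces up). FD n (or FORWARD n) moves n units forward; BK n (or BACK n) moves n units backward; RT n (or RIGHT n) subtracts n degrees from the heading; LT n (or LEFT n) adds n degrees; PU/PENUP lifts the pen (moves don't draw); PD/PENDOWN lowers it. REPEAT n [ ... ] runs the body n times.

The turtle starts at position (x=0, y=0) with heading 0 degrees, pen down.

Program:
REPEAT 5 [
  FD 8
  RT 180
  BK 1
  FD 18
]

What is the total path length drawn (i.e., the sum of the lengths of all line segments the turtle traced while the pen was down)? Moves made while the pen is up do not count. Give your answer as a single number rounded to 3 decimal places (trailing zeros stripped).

Executing turtle program step by step:
Start: pos=(0,0), heading=0, pen down
REPEAT 5 [
  -- iteration 1/5 --
  FD 8: (0,0) -> (8,0) [heading=0, draw]
  RT 180: heading 0 -> 180
  BK 1: (8,0) -> (9,0) [heading=180, draw]
  FD 18: (9,0) -> (-9,0) [heading=180, draw]
  -- iteration 2/5 --
  FD 8: (-9,0) -> (-17,0) [heading=180, draw]
  RT 180: heading 180 -> 0
  BK 1: (-17,0) -> (-18,0) [heading=0, draw]
  FD 18: (-18,0) -> (0,0) [heading=0, draw]
  -- iteration 3/5 --
  FD 8: (0,0) -> (8,0) [heading=0, draw]
  RT 180: heading 0 -> 180
  BK 1: (8,0) -> (9,0) [heading=180, draw]
  FD 18: (9,0) -> (-9,0) [heading=180, draw]
  -- iteration 4/5 --
  FD 8: (-9,0) -> (-17,0) [heading=180, draw]
  RT 180: heading 180 -> 0
  BK 1: (-17,0) -> (-18,0) [heading=0, draw]
  FD 18: (-18,0) -> (0,0) [heading=0, draw]
  -- iteration 5/5 --
  FD 8: (0,0) -> (8,0) [heading=0, draw]
  RT 180: heading 0 -> 180
  BK 1: (8,0) -> (9,0) [heading=180, draw]
  FD 18: (9,0) -> (-9,0) [heading=180, draw]
]
Final: pos=(-9,0), heading=180, 15 segment(s) drawn

Segment lengths:
  seg 1: (0,0) -> (8,0), length = 8
  seg 2: (8,0) -> (9,0), length = 1
  seg 3: (9,0) -> (-9,0), length = 18
  seg 4: (-9,0) -> (-17,0), length = 8
  seg 5: (-17,0) -> (-18,0), length = 1
  seg 6: (-18,0) -> (0,0), length = 18
  seg 7: (0,0) -> (8,0), length = 8
  seg 8: (8,0) -> (9,0), length = 1
  seg 9: (9,0) -> (-9,0), length = 18
  seg 10: (-9,0) -> (-17,0), length = 8
  seg 11: (-17,0) -> (-18,0), length = 1
  seg 12: (-18,0) -> (0,0), length = 18
  seg 13: (0,0) -> (8,0), length = 8
  seg 14: (8,0) -> (9,0), length = 1
  seg 15: (9,0) -> (-9,0), length = 18
Total = 135

Answer: 135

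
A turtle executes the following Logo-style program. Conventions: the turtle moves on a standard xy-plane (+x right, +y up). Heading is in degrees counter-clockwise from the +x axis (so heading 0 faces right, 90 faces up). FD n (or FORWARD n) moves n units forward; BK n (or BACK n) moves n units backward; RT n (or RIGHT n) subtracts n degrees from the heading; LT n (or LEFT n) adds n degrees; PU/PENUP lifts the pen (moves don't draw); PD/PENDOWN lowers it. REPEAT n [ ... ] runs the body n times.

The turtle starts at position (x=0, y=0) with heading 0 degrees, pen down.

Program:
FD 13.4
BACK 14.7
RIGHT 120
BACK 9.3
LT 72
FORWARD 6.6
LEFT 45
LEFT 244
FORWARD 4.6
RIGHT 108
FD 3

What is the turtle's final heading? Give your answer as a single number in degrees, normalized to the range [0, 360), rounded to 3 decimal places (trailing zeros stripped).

Executing turtle program step by step:
Start: pos=(0,0), heading=0, pen down
FD 13.4: (0,0) -> (13.4,0) [heading=0, draw]
BK 14.7: (13.4,0) -> (-1.3,0) [heading=0, draw]
RT 120: heading 0 -> 240
BK 9.3: (-1.3,0) -> (3.35,8.054) [heading=240, draw]
LT 72: heading 240 -> 312
FD 6.6: (3.35,8.054) -> (7.766,3.149) [heading=312, draw]
LT 45: heading 312 -> 357
LT 244: heading 357 -> 241
FD 4.6: (7.766,3.149) -> (5.536,-0.874) [heading=241, draw]
RT 108: heading 241 -> 133
FD 3: (5.536,-0.874) -> (3.49,1.32) [heading=133, draw]
Final: pos=(3.49,1.32), heading=133, 6 segment(s) drawn

Answer: 133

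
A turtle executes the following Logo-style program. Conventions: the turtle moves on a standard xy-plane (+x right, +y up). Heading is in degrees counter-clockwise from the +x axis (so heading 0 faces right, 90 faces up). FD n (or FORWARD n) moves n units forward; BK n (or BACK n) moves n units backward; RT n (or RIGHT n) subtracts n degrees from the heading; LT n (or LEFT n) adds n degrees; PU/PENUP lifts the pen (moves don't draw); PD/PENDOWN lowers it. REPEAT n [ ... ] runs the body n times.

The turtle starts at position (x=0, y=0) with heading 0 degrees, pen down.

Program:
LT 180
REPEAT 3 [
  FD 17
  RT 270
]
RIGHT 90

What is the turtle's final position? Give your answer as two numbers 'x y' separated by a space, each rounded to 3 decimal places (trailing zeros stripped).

Answer: 0 -17

Derivation:
Executing turtle program step by step:
Start: pos=(0,0), heading=0, pen down
LT 180: heading 0 -> 180
REPEAT 3 [
  -- iteration 1/3 --
  FD 17: (0,0) -> (-17,0) [heading=180, draw]
  RT 270: heading 180 -> 270
  -- iteration 2/3 --
  FD 17: (-17,0) -> (-17,-17) [heading=270, draw]
  RT 270: heading 270 -> 0
  -- iteration 3/3 --
  FD 17: (-17,-17) -> (0,-17) [heading=0, draw]
  RT 270: heading 0 -> 90
]
RT 90: heading 90 -> 0
Final: pos=(0,-17), heading=0, 3 segment(s) drawn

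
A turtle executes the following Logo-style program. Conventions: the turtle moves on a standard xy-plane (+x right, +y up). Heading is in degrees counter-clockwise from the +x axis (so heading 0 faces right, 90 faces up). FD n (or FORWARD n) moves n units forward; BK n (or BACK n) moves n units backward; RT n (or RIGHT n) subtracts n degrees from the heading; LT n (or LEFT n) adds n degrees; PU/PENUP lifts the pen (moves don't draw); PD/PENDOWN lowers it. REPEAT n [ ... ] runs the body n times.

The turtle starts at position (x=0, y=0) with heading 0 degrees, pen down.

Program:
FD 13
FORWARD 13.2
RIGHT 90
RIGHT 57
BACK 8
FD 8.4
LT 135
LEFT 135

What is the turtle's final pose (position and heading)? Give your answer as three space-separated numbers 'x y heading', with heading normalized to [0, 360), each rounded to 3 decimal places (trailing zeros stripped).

Executing turtle program step by step:
Start: pos=(0,0), heading=0, pen down
FD 13: (0,0) -> (13,0) [heading=0, draw]
FD 13.2: (13,0) -> (26.2,0) [heading=0, draw]
RT 90: heading 0 -> 270
RT 57: heading 270 -> 213
BK 8: (26.2,0) -> (32.909,4.357) [heading=213, draw]
FD 8.4: (32.909,4.357) -> (25.865,-0.218) [heading=213, draw]
LT 135: heading 213 -> 348
LT 135: heading 348 -> 123
Final: pos=(25.865,-0.218), heading=123, 4 segment(s) drawn

Answer: 25.865 -0.218 123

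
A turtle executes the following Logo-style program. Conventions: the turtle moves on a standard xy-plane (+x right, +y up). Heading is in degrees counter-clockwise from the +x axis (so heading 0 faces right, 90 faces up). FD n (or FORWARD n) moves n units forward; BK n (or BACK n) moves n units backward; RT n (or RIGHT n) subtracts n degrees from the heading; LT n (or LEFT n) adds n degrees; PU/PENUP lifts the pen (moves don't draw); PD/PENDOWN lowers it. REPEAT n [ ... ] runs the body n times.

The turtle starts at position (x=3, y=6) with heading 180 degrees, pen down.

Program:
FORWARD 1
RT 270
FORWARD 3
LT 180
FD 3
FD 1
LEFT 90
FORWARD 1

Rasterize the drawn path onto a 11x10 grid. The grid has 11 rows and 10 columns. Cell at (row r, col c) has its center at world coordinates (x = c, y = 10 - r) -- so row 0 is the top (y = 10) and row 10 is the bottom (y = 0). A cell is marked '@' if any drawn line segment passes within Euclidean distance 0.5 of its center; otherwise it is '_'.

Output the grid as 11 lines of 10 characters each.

Answer: __________
__________
__________
_@@_______
__@@______
__@_______
__@_______
__@_______
__________
__________
__________

Derivation:
Segment 0: (3,6) -> (2,6)
Segment 1: (2,6) -> (2,3)
Segment 2: (2,3) -> (2,6)
Segment 3: (2,6) -> (2,7)
Segment 4: (2,7) -> (1,7)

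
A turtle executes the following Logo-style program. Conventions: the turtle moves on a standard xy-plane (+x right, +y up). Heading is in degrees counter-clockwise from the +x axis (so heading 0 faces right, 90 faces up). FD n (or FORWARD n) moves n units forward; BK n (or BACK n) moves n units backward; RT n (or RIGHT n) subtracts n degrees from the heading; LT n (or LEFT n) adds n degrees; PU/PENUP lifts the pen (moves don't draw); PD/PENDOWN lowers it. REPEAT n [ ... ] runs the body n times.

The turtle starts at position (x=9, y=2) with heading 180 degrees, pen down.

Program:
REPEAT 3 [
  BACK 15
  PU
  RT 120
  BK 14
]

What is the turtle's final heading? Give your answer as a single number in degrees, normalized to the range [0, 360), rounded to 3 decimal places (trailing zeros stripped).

Executing turtle program step by step:
Start: pos=(9,2), heading=180, pen down
REPEAT 3 [
  -- iteration 1/3 --
  BK 15: (9,2) -> (24,2) [heading=180, draw]
  PU: pen up
  RT 120: heading 180 -> 60
  BK 14: (24,2) -> (17,-10.124) [heading=60, move]
  -- iteration 2/3 --
  BK 15: (17,-10.124) -> (9.5,-23.115) [heading=60, move]
  PU: pen up
  RT 120: heading 60 -> 300
  BK 14: (9.5,-23.115) -> (2.5,-10.99) [heading=300, move]
  -- iteration 3/3 --
  BK 15: (2.5,-10.99) -> (-5,2) [heading=300, move]
  PU: pen up
  RT 120: heading 300 -> 180
  BK 14: (-5,2) -> (9,2) [heading=180, move]
]
Final: pos=(9,2), heading=180, 1 segment(s) drawn

Answer: 180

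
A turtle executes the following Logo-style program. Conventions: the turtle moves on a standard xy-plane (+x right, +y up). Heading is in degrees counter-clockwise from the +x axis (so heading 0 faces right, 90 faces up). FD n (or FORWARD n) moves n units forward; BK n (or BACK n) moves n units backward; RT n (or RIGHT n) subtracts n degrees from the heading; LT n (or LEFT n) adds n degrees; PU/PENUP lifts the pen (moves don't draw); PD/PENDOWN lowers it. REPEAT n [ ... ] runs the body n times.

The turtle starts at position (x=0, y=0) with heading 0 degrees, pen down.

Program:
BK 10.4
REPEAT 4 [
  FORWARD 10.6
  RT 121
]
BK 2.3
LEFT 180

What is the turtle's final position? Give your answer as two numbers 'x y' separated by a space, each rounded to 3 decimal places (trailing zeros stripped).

Executing turtle program step by step:
Start: pos=(0,0), heading=0, pen down
BK 10.4: (0,0) -> (-10.4,0) [heading=0, draw]
REPEAT 4 [
  -- iteration 1/4 --
  FD 10.6: (-10.4,0) -> (0.2,0) [heading=0, draw]
  RT 121: heading 0 -> 239
  -- iteration 2/4 --
  FD 10.6: (0.2,0) -> (-5.259,-9.086) [heading=239, draw]
  RT 121: heading 239 -> 118
  -- iteration 3/4 --
  FD 10.6: (-5.259,-9.086) -> (-10.236,0.273) [heading=118, draw]
  RT 121: heading 118 -> 357
  -- iteration 4/4 --
  FD 10.6: (-10.236,0.273) -> (0.35,-0.281) [heading=357, draw]
  RT 121: heading 357 -> 236
]
BK 2.3: (0.35,-0.281) -> (1.636,1.625) [heading=236, draw]
LT 180: heading 236 -> 56
Final: pos=(1.636,1.625), heading=56, 6 segment(s) drawn

Answer: 1.636 1.625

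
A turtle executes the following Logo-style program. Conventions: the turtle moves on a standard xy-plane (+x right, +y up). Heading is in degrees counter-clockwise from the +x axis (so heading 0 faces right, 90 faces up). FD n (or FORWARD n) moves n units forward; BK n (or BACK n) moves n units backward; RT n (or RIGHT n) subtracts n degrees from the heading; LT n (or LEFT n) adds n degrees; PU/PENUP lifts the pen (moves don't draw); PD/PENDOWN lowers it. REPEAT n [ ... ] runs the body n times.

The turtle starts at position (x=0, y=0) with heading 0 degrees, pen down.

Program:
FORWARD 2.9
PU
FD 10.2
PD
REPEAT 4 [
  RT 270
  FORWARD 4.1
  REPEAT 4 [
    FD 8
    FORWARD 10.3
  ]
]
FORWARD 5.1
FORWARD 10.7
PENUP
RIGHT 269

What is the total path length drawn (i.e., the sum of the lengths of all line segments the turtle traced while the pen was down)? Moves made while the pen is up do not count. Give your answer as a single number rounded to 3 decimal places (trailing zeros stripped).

Executing turtle program step by step:
Start: pos=(0,0), heading=0, pen down
FD 2.9: (0,0) -> (2.9,0) [heading=0, draw]
PU: pen up
FD 10.2: (2.9,0) -> (13.1,0) [heading=0, move]
PD: pen down
REPEAT 4 [
  -- iteration 1/4 --
  RT 270: heading 0 -> 90
  FD 4.1: (13.1,0) -> (13.1,4.1) [heading=90, draw]
  REPEAT 4 [
    -- iteration 1/4 --
    FD 8: (13.1,4.1) -> (13.1,12.1) [heading=90, draw]
    FD 10.3: (13.1,12.1) -> (13.1,22.4) [heading=90, draw]
    -- iteration 2/4 --
    FD 8: (13.1,22.4) -> (13.1,30.4) [heading=90, draw]
    FD 10.3: (13.1,30.4) -> (13.1,40.7) [heading=90, draw]
    -- iteration 3/4 --
    FD 8: (13.1,40.7) -> (13.1,48.7) [heading=90, draw]
    FD 10.3: (13.1,48.7) -> (13.1,59) [heading=90, draw]
    -- iteration 4/4 --
    FD 8: (13.1,59) -> (13.1,67) [heading=90, draw]
    FD 10.3: (13.1,67) -> (13.1,77.3) [heading=90, draw]
  ]
  -- iteration 2/4 --
  RT 270: heading 90 -> 180
  FD 4.1: (13.1,77.3) -> (9,77.3) [heading=180, draw]
  REPEAT 4 [
    -- iteration 1/4 --
    FD 8: (9,77.3) -> (1,77.3) [heading=180, draw]
    FD 10.3: (1,77.3) -> (-9.3,77.3) [heading=180, draw]
    -- iteration 2/4 --
    FD 8: (-9.3,77.3) -> (-17.3,77.3) [heading=180, draw]
    FD 10.3: (-17.3,77.3) -> (-27.6,77.3) [heading=180, draw]
    -- iteration 3/4 --
    FD 8: (-27.6,77.3) -> (-35.6,77.3) [heading=180, draw]
    FD 10.3: (-35.6,77.3) -> (-45.9,77.3) [heading=180, draw]
    -- iteration 4/4 --
    FD 8: (-45.9,77.3) -> (-53.9,77.3) [heading=180, draw]
    FD 10.3: (-53.9,77.3) -> (-64.2,77.3) [heading=180, draw]
  ]
  -- iteration 3/4 --
  RT 270: heading 180 -> 270
  FD 4.1: (-64.2,77.3) -> (-64.2,73.2) [heading=270, draw]
  REPEAT 4 [
    -- iteration 1/4 --
    FD 8: (-64.2,73.2) -> (-64.2,65.2) [heading=270, draw]
    FD 10.3: (-64.2,65.2) -> (-64.2,54.9) [heading=270, draw]
    -- iteration 2/4 --
    FD 8: (-64.2,54.9) -> (-64.2,46.9) [heading=270, draw]
    FD 10.3: (-64.2,46.9) -> (-64.2,36.6) [heading=270, draw]
    -- iteration 3/4 --
    FD 8: (-64.2,36.6) -> (-64.2,28.6) [heading=270, draw]
    FD 10.3: (-64.2,28.6) -> (-64.2,18.3) [heading=270, draw]
    -- iteration 4/4 --
    FD 8: (-64.2,18.3) -> (-64.2,10.3) [heading=270, draw]
    FD 10.3: (-64.2,10.3) -> (-64.2,0) [heading=270, draw]
  ]
  -- iteration 4/4 --
  RT 270: heading 270 -> 0
  FD 4.1: (-64.2,0) -> (-60.1,0) [heading=0, draw]
  REPEAT 4 [
    -- iteration 1/4 --
    FD 8: (-60.1,0) -> (-52.1,0) [heading=0, draw]
    FD 10.3: (-52.1,0) -> (-41.8,0) [heading=0, draw]
    -- iteration 2/4 --
    FD 8: (-41.8,0) -> (-33.8,0) [heading=0, draw]
    FD 10.3: (-33.8,0) -> (-23.5,0) [heading=0, draw]
    -- iteration 3/4 --
    FD 8: (-23.5,0) -> (-15.5,0) [heading=0, draw]
    FD 10.3: (-15.5,0) -> (-5.2,0) [heading=0, draw]
    -- iteration 4/4 --
    FD 8: (-5.2,0) -> (2.8,0) [heading=0, draw]
    FD 10.3: (2.8,0) -> (13.1,0) [heading=0, draw]
  ]
]
FD 5.1: (13.1,0) -> (18.2,0) [heading=0, draw]
FD 10.7: (18.2,0) -> (28.9,0) [heading=0, draw]
PU: pen up
RT 269: heading 0 -> 91
Final: pos=(28.9,0), heading=91, 39 segment(s) drawn

Segment lengths:
  seg 1: (0,0) -> (2.9,0), length = 2.9
  seg 2: (13.1,0) -> (13.1,4.1), length = 4.1
  seg 3: (13.1,4.1) -> (13.1,12.1), length = 8
  seg 4: (13.1,12.1) -> (13.1,22.4), length = 10.3
  seg 5: (13.1,22.4) -> (13.1,30.4), length = 8
  seg 6: (13.1,30.4) -> (13.1,40.7), length = 10.3
  seg 7: (13.1,40.7) -> (13.1,48.7), length = 8
  seg 8: (13.1,48.7) -> (13.1,59), length = 10.3
  seg 9: (13.1,59) -> (13.1,67), length = 8
  seg 10: (13.1,67) -> (13.1,77.3), length = 10.3
  seg 11: (13.1,77.3) -> (9,77.3), length = 4.1
  seg 12: (9,77.3) -> (1,77.3), length = 8
  seg 13: (1,77.3) -> (-9.3,77.3), length = 10.3
  seg 14: (-9.3,77.3) -> (-17.3,77.3), length = 8
  seg 15: (-17.3,77.3) -> (-27.6,77.3), length = 10.3
  seg 16: (-27.6,77.3) -> (-35.6,77.3), length = 8
  seg 17: (-35.6,77.3) -> (-45.9,77.3), length = 10.3
  seg 18: (-45.9,77.3) -> (-53.9,77.3), length = 8
  seg 19: (-53.9,77.3) -> (-64.2,77.3), length = 10.3
  seg 20: (-64.2,77.3) -> (-64.2,73.2), length = 4.1
  seg 21: (-64.2,73.2) -> (-64.2,65.2), length = 8
  seg 22: (-64.2,65.2) -> (-64.2,54.9), length = 10.3
  seg 23: (-64.2,54.9) -> (-64.2,46.9), length = 8
  seg 24: (-64.2,46.9) -> (-64.2,36.6), length = 10.3
  seg 25: (-64.2,36.6) -> (-64.2,28.6), length = 8
  seg 26: (-64.2,28.6) -> (-64.2,18.3), length = 10.3
  seg 27: (-64.2,18.3) -> (-64.2,10.3), length = 8
  seg 28: (-64.2,10.3) -> (-64.2,0), length = 10.3
  seg 29: (-64.2,0) -> (-60.1,0), length = 4.1
  seg 30: (-60.1,0) -> (-52.1,0), length = 8
  seg 31: (-52.1,0) -> (-41.8,0), length = 10.3
  seg 32: (-41.8,0) -> (-33.8,0), length = 8
  seg 33: (-33.8,0) -> (-23.5,0), length = 10.3
  seg 34: (-23.5,0) -> (-15.5,0), length = 8
  seg 35: (-15.5,0) -> (-5.2,0), length = 10.3
  seg 36: (-5.2,0) -> (2.8,0), length = 8
  seg 37: (2.8,0) -> (13.1,0), length = 10.3
  seg 38: (13.1,0) -> (18.2,0), length = 5.1
  seg 39: (18.2,0) -> (28.9,0), length = 10.7
Total = 327.9

Answer: 327.9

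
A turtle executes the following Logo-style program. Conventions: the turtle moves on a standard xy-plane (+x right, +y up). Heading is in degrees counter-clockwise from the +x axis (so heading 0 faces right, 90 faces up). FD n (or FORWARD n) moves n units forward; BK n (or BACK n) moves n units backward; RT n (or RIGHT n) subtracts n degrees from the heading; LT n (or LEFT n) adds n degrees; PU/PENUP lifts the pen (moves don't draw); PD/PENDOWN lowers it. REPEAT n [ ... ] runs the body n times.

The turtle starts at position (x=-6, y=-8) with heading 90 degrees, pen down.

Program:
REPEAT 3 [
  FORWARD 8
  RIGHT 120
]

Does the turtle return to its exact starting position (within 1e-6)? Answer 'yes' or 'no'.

Executing turtle program step by step:
Start: pos=(-6,-8), heading=90, pen down
REPEAT 3 [
  -- iteration 1/3 --
  FD 8: (-6,-8) -> (-6,0) [heading=90, draw]
  RT 120: heading 90 -> 330
  -- iteration 2/3 --
  FD 8: (-6,0) -> (0.928,-4) [heading=330, draw]
  RT 120: heading 330 -> 210
  -- iteration 3/3 --
  FD 8: (0.928,-4) -> (-6,-8) [heading=210, draw]
  RT 120: heading 210 -> 90
]
Final: pos=(-6,-8), heading=90, 3 segment(s) drawn

Start position: (-6, -8)
Final position: (-6, -8)
Distance = 0; < 1e-6 -> CLOSED

Answer: yes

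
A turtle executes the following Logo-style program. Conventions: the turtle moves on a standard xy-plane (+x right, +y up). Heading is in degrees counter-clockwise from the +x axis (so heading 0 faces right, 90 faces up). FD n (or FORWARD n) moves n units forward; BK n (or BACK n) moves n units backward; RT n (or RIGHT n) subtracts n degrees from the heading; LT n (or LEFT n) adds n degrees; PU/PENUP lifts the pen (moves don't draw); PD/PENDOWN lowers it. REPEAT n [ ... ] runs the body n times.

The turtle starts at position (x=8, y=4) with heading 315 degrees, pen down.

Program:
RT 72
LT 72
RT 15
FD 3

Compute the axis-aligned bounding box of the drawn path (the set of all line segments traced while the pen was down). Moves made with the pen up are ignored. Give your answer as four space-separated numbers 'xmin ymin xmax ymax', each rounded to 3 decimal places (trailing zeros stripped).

Executing turtle program step by step:
Start: pos=(8,4), heading=315, pen down
RT 72: heading 315 -> 243
LT 72: heading 243 -> 315
RT 15: heading 315 -> 300
FD 3: (8,4) -> (9.5,1.402) [heading=300, draw]
Final: pos=(9.5,1.402), heading=300, 1 segment(s) drawn

Segment endpoints: x in {8, 9.5}, y in {1.402, 4}
xmin=8, ymin=1.402, xmax=9.5, ymax=4

Answer: 8 1.402 9.5 4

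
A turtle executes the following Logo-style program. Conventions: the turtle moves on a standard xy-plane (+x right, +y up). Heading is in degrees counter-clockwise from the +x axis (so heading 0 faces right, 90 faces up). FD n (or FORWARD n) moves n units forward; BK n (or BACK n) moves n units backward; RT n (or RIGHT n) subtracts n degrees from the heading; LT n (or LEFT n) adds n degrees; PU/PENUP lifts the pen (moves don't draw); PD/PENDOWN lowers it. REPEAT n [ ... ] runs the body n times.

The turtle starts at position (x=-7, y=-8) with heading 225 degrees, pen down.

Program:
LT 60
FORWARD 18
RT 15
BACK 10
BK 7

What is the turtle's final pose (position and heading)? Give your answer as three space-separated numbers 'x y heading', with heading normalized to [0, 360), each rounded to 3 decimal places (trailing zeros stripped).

Answer: -2.341 -8.387 270

Derivation:
Executing turtle program step by step:
Start: pos=(-7,-8), heading=225, pen down
LT 60: heading 225 -> 285
FD 18: (-7,-8) -> (-2.341,-25.387) [heading=285, draw]
RT 15: heading 285 -> 270
BK 10: (-2.341,-25.387) -> (-2.341,-15.387) [heading=270, draw]
BK 7: (-2.341,-15.387) -> (-2.341,-8.387) [heading=270, draw]
Final: pos=(-2.341,-8.387), heading=270, 3 segment(s) drawn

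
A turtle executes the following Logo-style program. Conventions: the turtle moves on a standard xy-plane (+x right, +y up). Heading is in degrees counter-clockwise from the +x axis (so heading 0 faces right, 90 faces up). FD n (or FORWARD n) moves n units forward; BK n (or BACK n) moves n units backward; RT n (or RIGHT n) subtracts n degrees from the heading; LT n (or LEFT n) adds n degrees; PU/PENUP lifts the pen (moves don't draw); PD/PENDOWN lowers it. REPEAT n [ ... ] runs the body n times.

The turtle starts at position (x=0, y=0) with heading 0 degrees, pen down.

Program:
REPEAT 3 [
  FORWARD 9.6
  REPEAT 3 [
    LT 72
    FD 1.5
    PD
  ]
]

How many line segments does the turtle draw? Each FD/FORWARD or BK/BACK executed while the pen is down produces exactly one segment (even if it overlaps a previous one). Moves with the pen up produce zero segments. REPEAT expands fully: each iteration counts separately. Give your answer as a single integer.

Answer: 12

Derivation:
Executing turtle program step by step:
Start: pos=(0,0), heading=0, pen down
REPEAT 3 [
  -- iteration 1/3 --
  FD 9.6: (0,0) -> (9.6,0) [heading=0, draw]
  REPEAT 3 [
    -- iteration 1/3 --
    LT 72: heading 0 -> 72
    FD 1.5: (9.6,0) -> (10.064,1.427) [heading=72, draw]
    PD: pen down
    -- iteration 2/3 --
    LT 72: heading 72 -> 144
    FD 1.5: (10.064,1.427) -> (8.85,2.308) [heading=144, draw]
    PD: pen down
    -- iteration 3/3 --
    LT 72: heading 144 -> 216
    FD 1.5: (8.85,2.308) -> (7.636,1.427) [heading=216, draw]
    PD: pen down
  ]
  -- iteration 2/3 --
  FD 9.6: (7.636,1.427) -> (-0.13,-4.216) [heading=216, draw]
  REPEAT 3 [
    -- iteration 1/3 --
    LT 72: heading 216 -> 288
    FD 1.5: (-0.13,-4.216) -> (0.333,-5.643) [heading=288, draw]
    PD: pen down
    -- iteration 2/3 --
    LT 72: heading 288 -> 0
    FD 1.5: (0.333,-5.643) -> (1.833,-5.643) [heading=0, draw]
    PD: pen down
    -- iteration 3/3 --
    LT 72: heading 0 -> 72
    FD 1.5: (1.833,-5.643) -> (2.297,-4.216) [heading=72, draw]
    PD: pen down
  ]
  -- iteration 3/3 --
  FD 9.6: (2.297,-4.216) -> (5.264,4.914) [heading=72, draw]
  REPEAT 3 [
    -- iteration 1/3 --
    LT 72: heading 72 -> 144
    FD 1.5: (5.264,4.914) -> (4.05,5.796) [heading=144, draw]
    PD: pen down
    -- iteration 2/3 --
    LT 72: heading 144 -> 216
    FD 1.5: (4.05,5.796) -> (2.836,4.914) [heading=216, draw]
    PD: pen down
    -- iteration 3/3 --
    LT 72: heading 216 -> 288
    FD 1.5: (2.836,4.914) -> (3.3,3.487) [heading=288, draw]
    PD: pen down
  ]
]
Final: pos=(3.3,3.487), heading=288, 12 segment(s) drawn
Segments drawn: 12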